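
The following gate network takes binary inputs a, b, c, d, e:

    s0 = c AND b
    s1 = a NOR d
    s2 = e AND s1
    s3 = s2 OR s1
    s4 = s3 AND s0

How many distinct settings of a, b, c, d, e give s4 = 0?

s4 = s3 AND s0 must be 0, so at least one of s3, s0 is 0.
Enumerating the 32 input combinations, 30 give s4 = 0 and 2 give s4 = 1.

30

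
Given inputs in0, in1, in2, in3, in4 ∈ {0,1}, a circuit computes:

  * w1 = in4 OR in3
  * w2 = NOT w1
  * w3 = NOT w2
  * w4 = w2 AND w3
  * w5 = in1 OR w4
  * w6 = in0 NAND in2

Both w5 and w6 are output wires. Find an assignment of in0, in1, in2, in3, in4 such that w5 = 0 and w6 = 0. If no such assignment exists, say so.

in0=1, in1=0, in2=1, in3=1, in4=0

Check with in0=1, in1=0, in2=1, in3=1, in4=0:
w1 = in4 OR in3 = 0 OR 1 = 1
w2 = NOT w1 = NOT 1 = 0
w3 = NOT w2 = NOT 0 = 1
w4 = w2 AND w3 = 0 AND 1 = 0
w5 = in1 OR w4 = 0 OR 0 = 0
w6 = in0 NAND in2 = 1 NAND 1 = 0
So w5 = 0 and w6 = 0.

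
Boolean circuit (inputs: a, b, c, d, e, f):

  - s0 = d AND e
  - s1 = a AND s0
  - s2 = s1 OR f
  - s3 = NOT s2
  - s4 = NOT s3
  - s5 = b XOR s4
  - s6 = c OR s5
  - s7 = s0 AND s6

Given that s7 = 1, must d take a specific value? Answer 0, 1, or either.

1

s7 = s0 AND s6 must be 1, so both s0 = 1 and s6 = 1.
s0 = d AND e must be 1, so both d = 1 and e = 1.
s6 = c OR s5 must be 1, so at least one of c, s5 is 1.
Every assignment with s7 = 1 has d = 1; there are 12 such assignment(s).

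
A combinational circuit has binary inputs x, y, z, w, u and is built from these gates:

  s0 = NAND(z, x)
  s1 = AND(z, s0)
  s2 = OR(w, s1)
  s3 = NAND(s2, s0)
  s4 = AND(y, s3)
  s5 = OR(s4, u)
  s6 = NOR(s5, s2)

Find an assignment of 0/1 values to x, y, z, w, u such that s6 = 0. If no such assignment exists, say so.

x=1 y=0 z=1 w=1 u=1

s6 = NOR(s5, s2) must be 0, so at least one of s5, s2 is 1.
Check with x=1 y=0 z=1 w=1 u=1:
s0 = NAND(z, x) = NAND(1, 1) = 0
s1 = AND(z, s0) = AND(1, 0) = 0
s2 = OR(w, s1) = OR(1, 0) = 1
s3 = NAND(s2, s0) = NAND(1, 0) = 1
s4 = AND(y, s3) = AND(0, 1) = 0
s5 = OR(s4, u) = OR(0, 1) = 1
s6 = NOR(s5, s2) = NOR(1, 1) = 0
So s6 = 0 as required.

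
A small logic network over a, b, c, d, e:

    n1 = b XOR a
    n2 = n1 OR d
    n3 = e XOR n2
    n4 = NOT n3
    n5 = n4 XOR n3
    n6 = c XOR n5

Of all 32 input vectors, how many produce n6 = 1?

n6 = c XOR n5 must be 1, so c and n5 differ.
Enumerating the 32 input combinations, 16 give n6 = 1 and 16 give n6 = 0.

16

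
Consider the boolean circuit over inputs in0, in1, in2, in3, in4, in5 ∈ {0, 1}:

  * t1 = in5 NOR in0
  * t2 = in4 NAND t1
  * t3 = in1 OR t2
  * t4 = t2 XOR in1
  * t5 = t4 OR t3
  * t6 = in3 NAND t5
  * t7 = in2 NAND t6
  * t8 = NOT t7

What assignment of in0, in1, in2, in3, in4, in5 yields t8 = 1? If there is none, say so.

t8 = NOT t7 must be 1, so t7 = 0.
Check with in0=0, in1=0, in2=1, in3=0, in4=1, in5=1:
t1 = in5 NOR in0 = 1 NOR 0 = 0
t2 = in4 NAND t1 = 1 NAND 0 = 1
t3 = in1 OR t2 = 0 OR 1 = 1
t4 = t2 XOR in1 = 1 XOR 0 = 1
t5 = t4 OR t3 = 1 OR 1 = 1
t6 = in3 NAND t5 = 0 NAND 1 = 1
t7 = in2 NAND t6 = 1 NAND 1 = 0
t8 = NOT t7 = NOT 0 = 1
So t8 = 1 as required.

in0=0, in1=0, in2=1, in3=0, in4=1, in5=1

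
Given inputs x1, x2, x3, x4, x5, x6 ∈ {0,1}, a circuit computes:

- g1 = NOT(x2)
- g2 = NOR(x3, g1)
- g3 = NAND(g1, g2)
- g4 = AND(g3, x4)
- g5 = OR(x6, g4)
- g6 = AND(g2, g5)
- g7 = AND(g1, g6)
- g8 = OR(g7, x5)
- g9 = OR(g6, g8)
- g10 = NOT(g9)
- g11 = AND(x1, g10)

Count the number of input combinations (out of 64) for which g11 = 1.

g11 = AND(x1, g10) must be 1, so both x1 = 1 and g10 = 1.
g10 = NOT(g9) must be 1, so g9 = 0.
Enumerating the 64 input combinations, 13 give g11 = 1 and 51 give g11 = 0.

13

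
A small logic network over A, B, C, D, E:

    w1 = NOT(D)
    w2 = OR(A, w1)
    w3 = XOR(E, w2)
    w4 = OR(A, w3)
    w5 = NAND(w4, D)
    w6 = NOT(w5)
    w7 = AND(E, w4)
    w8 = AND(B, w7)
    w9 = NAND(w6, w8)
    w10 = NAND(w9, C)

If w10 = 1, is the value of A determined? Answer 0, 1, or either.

Both values of A occur among assignments with w10 = 1:
  A=0: A=0, B=0, C=0, D=0, E=0
  A=1: A=1, B=0, C=0, D=0, E=0

either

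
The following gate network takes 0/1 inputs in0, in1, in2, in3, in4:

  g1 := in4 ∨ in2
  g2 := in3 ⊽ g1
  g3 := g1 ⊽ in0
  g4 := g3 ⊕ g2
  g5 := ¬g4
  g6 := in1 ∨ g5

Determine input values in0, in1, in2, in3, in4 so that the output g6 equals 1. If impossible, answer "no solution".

in0=1 in1=1 in2=0 in3=0 in4=1

g6 = in1 ∨ g5 must be 1, so at least one of in1, g5 is 1.
Check with in0=1 in1=1 in2=0 in3=0 in4=1:
g1 = in4 ∨ in2 = 1 ∨ 0 = 1
g2 = in3 ⊽ g1 = 0 ⊽ 1 = 0
g3 = g1 ⊽ in0 = 1 ⊽ 1 = 0
g4 = g3 ⊕ g2 = 0 ⊕ 0 = 0
g5 = ¬g4 = ¬0 = 1
g6 = in1 ∨ g5 = 1 ∨ 1 = 1
So g6 = 1 as required.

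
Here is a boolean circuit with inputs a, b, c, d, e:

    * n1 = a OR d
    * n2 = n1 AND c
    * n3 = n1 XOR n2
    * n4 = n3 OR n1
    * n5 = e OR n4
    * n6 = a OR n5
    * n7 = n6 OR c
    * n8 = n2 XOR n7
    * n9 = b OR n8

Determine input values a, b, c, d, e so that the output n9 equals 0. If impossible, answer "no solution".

a=0 b=0 c=1 d=1 e=1

Check with a=0 b=0 c=1 d=1 e=1:
n1 = a OR d = 0 OR 1 = 1
n2 = n1 AND c = 1 AND 1 = 1
n3 = n1 XOR n2 = 1 XOR 1 = 0
n4 = n3 OR n1 = 0 OR 1 = 1
n5 = e OR n4 = 1 OR 1 = 1
n6 = a OR n5 = 0 OR 1 = 1
n7 = n6 OR c = 1 OR 1 = 1
n8 = n2 XOR n7 = 1 XOR 1 = 0
n9 = b OR n8 = 0 OR 0 = 0
So n9 = 0 as required.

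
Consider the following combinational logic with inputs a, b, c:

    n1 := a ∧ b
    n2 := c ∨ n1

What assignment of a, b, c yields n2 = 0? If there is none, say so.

a=0, b=1, c=0

n2 = c ∨ n1 must be 0, so both c = 0 and n1 = 0.
n1 = a ∧ b must be 0, so at least one of a, b is 0.
Check with a=0, b=1, c=0:
n1 = a ∧ b = 0 ∧ 1 = 0
n2 = c ∨ n1 = 0 ∨ 0 = 0
So n2 = 0 as required.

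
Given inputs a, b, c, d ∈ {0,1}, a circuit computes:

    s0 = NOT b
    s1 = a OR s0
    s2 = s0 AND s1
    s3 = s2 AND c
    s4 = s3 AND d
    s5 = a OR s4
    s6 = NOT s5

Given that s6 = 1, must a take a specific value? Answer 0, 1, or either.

0

s6 = NOT s5 must be 1, so s5 = 0.
s5 = a OR s4 must be 0, so both a = 0 and s4 = 0.
s4 = s3 AND d must be 0, so at least one of s3, d is 0.
Every assignment with s6 = 1 has a = 0; there are 7 such assignment(s).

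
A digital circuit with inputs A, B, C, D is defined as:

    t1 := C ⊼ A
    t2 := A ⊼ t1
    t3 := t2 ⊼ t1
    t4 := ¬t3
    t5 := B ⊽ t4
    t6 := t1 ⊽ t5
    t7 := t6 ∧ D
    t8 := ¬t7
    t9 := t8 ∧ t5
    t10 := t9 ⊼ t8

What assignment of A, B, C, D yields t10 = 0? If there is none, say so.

A=1, B=0, C=0, D=1

t10 = t9 ⊼ t8 must be 0, so both t9 = 1 and t8 = 1.
t9 = t8 ∧ t5 must be 1, so both t8 = 1 and t5 = 1.
Check with A=1, B=0, C=0, D=1:
t1 = C ⊼ A = 0 ⊼ 1 = 1
t2 = A ⊼ t1 = 1 ⊼ 1 = 0
t3 = t2 ⊼ t1 = 0 ⊼ 1 = 1
t4 = ¬t3 = ¬1 = 0
t5 = B ⊽ t4 = 0 ⊽ 0 = 1
t6 = t1 ⊽ t5 = 1 ⊽ 1 = 0
t7 = t6 ∧ D = 0 ∧ 1 = 0
t8 = ¬t7 = ¬0 = 1
t9 = t8 ∧ t5 = 1 ∧ 1 = 1
t10 = t9 ⊼ t8 = 1 ⊼ 1 = 0
So t10 = 0 as required.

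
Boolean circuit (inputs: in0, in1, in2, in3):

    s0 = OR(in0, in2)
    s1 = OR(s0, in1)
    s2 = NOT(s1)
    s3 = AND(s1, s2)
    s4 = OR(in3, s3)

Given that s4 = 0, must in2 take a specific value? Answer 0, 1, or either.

either

Both values of in2 occur among assignments with s4 = 0:
  in2=0: in0=0, in1=0, in2=0, in3=0
  in2=1: in0=0, in1=0, in2=1, in3=0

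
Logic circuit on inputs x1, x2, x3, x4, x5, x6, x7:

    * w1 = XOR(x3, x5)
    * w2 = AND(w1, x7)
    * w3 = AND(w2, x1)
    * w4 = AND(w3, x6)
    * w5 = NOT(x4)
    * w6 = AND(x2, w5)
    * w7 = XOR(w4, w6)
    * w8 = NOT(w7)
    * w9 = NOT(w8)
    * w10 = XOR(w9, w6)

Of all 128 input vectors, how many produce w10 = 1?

w10 = XOR(w9, w6) must be 1, so w9 and w6 differ.
Enumerating the 128 input combinations, 8 give w10 = 1 and 120 give w10 = 0.

8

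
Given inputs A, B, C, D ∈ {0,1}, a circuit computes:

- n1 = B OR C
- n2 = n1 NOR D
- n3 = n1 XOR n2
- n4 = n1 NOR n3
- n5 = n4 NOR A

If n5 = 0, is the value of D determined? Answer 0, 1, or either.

either

Both values of D occur among assignments with n5 = 0:
  D=0: A=1, B=0, C=0, D=0
  D=1: A=0, B=0, C=0, D=1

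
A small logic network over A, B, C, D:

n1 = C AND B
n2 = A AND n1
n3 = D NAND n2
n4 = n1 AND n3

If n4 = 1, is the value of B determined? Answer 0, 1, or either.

n4 = n1 AND n3 must be 1, so both n1 = 1 and n3 = 1.
Every assignment with n4 = 1 has B = 1; there are 3 such assignment(s).
  A=0, B=1, C=1, D=0
  A=0, B=1, C=1, D=1
  A=1, B=1, C=1, D=0

1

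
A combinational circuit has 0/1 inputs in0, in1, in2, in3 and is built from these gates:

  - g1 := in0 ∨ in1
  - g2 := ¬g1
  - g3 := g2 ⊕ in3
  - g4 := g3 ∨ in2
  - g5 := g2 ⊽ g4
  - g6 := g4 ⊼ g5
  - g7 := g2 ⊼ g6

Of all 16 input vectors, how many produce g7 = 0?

4

g7 = g2 ⊼ g6 must be 0, so both g2 = 1 and g6 = 1.
g2 = ¬g1 must be 1, so g1 = 0.
g6 = g4 ⊼ g5 must be 1, so at least one of g4, g5 is 0.
Satisfying assignments:
  in0=0, in1=0, in2=0, in3=0
  in0=0, in1=0, in2=0, in3=1
  in0=0, in1=0, in2=1, in3=0
  in0=0, in1=0, in2=1, in3=1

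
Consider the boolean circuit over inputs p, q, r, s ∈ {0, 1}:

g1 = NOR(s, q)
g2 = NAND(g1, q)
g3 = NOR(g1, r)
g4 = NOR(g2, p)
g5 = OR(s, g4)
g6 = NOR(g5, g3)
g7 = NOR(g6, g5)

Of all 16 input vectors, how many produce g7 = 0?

14

g7 = NOR(g6, g5) must be 0, so at least one of g6, g5 is 1.
Enumerating the 16 input combinations, 14 give g7 = 0 and 2 give g7 = 1.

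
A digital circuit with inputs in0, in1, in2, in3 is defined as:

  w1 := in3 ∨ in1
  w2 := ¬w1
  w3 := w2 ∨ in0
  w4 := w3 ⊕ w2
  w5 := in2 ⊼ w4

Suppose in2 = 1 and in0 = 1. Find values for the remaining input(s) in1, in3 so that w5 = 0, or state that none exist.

Check with in2 = 1 and in0 = 1 and in1=1, in3=0:
w1 = in3 ∨ in1 = 0 ∨ 1 = 1
w2 = ¬w1 = ¬1 = 0
w3 = w2 ∨ in0 = 0 ∨ 1 = 1
w4 = w3 ⊕ w2 = 1 ⊕ 0 = 1
w5 = in2 ⊼ w4 = 1 ⊼ 1 = 0
So w5 = 0.

in1=1, in3=0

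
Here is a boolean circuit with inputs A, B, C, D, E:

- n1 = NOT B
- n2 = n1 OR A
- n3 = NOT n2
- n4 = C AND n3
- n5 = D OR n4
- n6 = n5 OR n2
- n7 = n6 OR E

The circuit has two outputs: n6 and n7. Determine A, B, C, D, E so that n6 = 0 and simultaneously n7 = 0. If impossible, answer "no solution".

A=0, B=1, C=0, D=0, E=0

Check with A=0, B=1, C=0, D=0, E=0:
n1 = NOT B = NOT 1 = 0
n2 = n1 OR A = 0 OR 0 = 0
n3 = NOT n2 = NOT 0 = 1
n4 = C AND n3 = 0 AND 1 = 0
n5 = D OR n4 = 0 OR 0 = 0
n6 = n5 OR n2 = 0 OR 0 = 0
n7 = n6 OR E = 0 OR 0 = 0
So n6 = 0 and n7 = 0.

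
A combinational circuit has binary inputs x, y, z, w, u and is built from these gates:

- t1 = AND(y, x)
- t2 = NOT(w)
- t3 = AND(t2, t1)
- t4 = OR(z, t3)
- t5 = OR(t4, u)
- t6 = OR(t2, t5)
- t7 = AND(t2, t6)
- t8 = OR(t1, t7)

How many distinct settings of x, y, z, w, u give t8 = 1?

20

t8 = OR(t1, t7) must be 1, so at least one of t1, t7 is 1.
Enumerating the 32 input combinations, 20 give t8 = 1 and 12 give t8 = 0.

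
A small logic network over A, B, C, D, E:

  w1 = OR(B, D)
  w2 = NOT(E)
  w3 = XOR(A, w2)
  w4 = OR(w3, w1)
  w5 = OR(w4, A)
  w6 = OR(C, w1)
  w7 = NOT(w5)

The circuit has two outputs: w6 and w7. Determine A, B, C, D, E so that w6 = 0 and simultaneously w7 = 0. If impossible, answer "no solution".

A=1, B=0, C=0, D=0, E=1

Check with A=1, B=0, C=0, D=0, E=1:
w1 = OR(B, D) = OR(0, 0) = 0
w2 = NOT(E) = NOT 1 = 0
w3 = XOR(A, w2) = XOR(1, 0) = 1
w4 = OR(w3, w1) = OR(1, 0) = 1
w5 = OR(w4, A) = OR(1, 1) = 1
w6 = OR(C, w1) = OR(0, 0) = 0
w7 = NOT(w5) = NOT 1 = 0
So w6 = 0 and w7 = 0.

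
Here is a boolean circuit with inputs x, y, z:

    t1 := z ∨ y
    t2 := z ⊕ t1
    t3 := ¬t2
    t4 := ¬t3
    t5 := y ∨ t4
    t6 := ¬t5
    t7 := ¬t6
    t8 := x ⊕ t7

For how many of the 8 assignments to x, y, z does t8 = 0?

t8 = x ⊕ t7 must be 0, so x and t7 are equal.
Enumerating the 8 input combinations, 4 give t8 = 0 and 4 give t8 = 1.

4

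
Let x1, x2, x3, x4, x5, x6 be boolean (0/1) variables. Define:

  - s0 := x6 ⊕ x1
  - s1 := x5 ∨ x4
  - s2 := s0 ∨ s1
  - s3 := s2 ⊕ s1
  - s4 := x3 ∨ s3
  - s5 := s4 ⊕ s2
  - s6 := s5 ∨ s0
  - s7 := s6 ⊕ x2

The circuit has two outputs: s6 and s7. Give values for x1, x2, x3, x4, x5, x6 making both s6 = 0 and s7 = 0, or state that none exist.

x1=0, x2=0, x3=1, x4=1, x5=0, x6=0

Check with x1=0, x2=0, x3=1, x4=1, x5=0, x6=0:
s0 = x6 ⊕ x1 = 0 ⊕ 0 = 0
s1 = x5 ∨ x4 = 0 ∨ 1 = 1
s2 = s0 ∨ s1 = 0 ∨ 1 = 1
s3 = s2 ⊕ s1 = 1 ⊕ 1 = 0
s4 = x3 ∨ s3 = 1 ∨ 0 = 1
s5 = s4 ⊕ s2 = 1 ⊕ 1 = 0
s6 = s5 ∨ s0 = 0 ∨ 0 = 0
s7 = s6 ⊕ x2 = 0 ⊕ 0 = 0
So s6 = 0 and s7 = 0.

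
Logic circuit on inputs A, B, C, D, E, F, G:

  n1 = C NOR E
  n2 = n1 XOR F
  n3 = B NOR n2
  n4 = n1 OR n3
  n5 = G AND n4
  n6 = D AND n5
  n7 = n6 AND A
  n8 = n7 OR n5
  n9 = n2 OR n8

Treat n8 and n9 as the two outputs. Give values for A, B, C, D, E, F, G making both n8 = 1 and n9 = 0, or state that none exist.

Across all 128 input combinations, none give both n8 = 1 and n9 = 0.

no solution exists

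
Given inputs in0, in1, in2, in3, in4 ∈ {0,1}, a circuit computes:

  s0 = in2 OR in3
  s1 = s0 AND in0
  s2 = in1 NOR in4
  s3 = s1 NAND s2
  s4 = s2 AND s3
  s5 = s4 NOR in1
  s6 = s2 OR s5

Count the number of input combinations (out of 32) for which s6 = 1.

16

s6 = s2 OR s5 must be 1, so at least one of s2, s5 is 1.
Enumerating the 32 input combinations, 16 give s6 = 1 and 16 give s6 = 0.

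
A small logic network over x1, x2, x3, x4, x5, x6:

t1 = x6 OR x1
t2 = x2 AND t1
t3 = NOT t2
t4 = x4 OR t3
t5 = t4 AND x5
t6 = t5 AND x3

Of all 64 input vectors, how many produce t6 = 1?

13

t6 = t5 AND x3 must be 1, so both t5 = 1 and x3 = 1.
Enumerating the 64 input combinations, 13 give t6 = 1 and 51 give t6 = 0.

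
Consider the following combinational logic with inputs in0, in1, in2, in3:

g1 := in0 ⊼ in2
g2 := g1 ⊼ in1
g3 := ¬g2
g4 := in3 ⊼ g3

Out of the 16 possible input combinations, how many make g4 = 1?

g4 = in3 ⊼ g3 must be 1, so at least one of in3, g3 is 0.
Enumerating the 16 input combinations, 13 give g4 = 1 and 3 give g4 = 0.

13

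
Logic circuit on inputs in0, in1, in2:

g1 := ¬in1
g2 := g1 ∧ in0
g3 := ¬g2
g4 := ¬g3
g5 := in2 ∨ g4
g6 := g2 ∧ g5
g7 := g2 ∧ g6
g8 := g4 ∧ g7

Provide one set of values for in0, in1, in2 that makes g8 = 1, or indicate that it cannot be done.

g8 = g4 ∧ g7 must be 1, so both g4 = 1 and g7 = 1.
Check with in0=1, in1=0, in2=1:
g1 = ¬in1 = ¬0 = 1
g2 = g1 ∧ in0 = 1 ∧ 1 = 1
g3 = ¬g2 = ¬1 = 0
g4 = ¬g3 = ¬0 = 1
g5 = in2 ∨ g4 = 1 ∨ 1 = 1
g6 = g2 ∧ g5 = 1 ∧ 1 = 1
g7 = g2 ∧ g6 = 1 ∧ 1 = 1
g8 = g4 ∧ g7 = 1 ∧ 1 = 1
So g8 = 1 as required.

in0=1, in1=0, in2=1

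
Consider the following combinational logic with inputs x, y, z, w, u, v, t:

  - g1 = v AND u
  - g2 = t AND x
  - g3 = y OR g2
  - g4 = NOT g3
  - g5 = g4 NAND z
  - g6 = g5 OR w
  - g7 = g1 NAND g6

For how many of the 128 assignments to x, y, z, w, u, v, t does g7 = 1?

g7 = g1 NAND g6 must be 1, so at least one of g1, g6 is 0.
Enumerating the 128 input combinations, 99 give g7 = 1 and 29 give g7 = 0.

99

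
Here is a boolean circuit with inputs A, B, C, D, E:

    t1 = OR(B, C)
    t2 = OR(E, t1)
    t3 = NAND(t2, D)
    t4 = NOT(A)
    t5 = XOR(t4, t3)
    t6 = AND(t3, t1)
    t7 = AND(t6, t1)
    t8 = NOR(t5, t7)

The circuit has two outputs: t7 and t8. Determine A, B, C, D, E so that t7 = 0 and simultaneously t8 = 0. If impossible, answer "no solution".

A=1, B=0, C=0, D=0, E=1

Check with A=1, B=0, C=0, D=0, E=1:
t1 = OR(B, C) = OR(0, 0) = 0
t2 = OR(E, t1) = OR(1, 0) = 1
t3 = NAND(t2, D) = NAND(1, 0) = 1
t4 = NOT(A) = NOT 1 = 0
t5 = XOR(t4, t3) = XOR(0, 1) = 1
t6 = AND(t3, t1) = AND(1, 0) = 0
t7 = AND(t6, t1) = AND(0, 0) = 0
t8 = NOR(t5, t7) = NOR(1, 0) = 0
So t7 = 0 and t8 = 0.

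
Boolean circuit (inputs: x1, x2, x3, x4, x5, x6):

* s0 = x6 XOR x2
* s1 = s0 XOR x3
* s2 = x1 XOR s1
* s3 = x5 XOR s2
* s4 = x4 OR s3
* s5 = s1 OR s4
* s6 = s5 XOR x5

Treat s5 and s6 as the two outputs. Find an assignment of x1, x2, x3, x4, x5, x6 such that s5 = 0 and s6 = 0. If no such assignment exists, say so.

x1=0 x2=1 x3=0 x4=0 x5=0 x6=1

Check with x1=0 x2=1 x3=0 x4=0 x5=0 x6=1:
s0 = x6 XOR x2 = 1 XOR 1 = 0
s1 = s0 XOR x3 = 0 XOR 0 = 0
s2 = x1 XOR s1 = 0 XOR 0 = 0
s3 = x5 XOR s2 = 0 XOR 0 = 0
s4 = x4 OR s3 = 0 OR 0 = 0
s5 = s1 OR s4 = 0 OR 0 = 0
s6 = s5 XOR x5 = 0 XOR 0 = 0
So s5 = 0 and s6 = 0.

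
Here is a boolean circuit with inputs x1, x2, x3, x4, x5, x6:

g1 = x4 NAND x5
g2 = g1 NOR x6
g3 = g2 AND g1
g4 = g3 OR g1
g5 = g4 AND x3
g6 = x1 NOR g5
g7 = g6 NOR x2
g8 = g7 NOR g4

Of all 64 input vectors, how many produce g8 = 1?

12

g8 = g7 NOR g4 must be 1, so both g7 = 0 and g4 = 0.
Enumerating the 64 input combinations, 12 give g8 = 1 and 52 give g8 = 0.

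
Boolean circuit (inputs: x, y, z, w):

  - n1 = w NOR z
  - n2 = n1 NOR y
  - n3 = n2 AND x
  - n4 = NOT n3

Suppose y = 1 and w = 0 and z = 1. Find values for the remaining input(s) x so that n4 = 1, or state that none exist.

Check with y = 1 and w = 0 and z = 1 and x=1:
n1 = w NOR z = 0 NOR 1 = 0
n2 = n1 NOR y = 0 NOR 1 = 0
n3 = n2 AND x = 0 AND 1 = 0
n4 = NOT n3 = NOT 0 = 1
So n4 = 1.

x=1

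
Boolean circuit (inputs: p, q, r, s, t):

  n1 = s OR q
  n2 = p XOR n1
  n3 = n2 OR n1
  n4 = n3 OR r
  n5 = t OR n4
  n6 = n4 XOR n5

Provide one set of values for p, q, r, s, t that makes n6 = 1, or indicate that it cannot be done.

p=0 q=0 r=0 s=0 t=1

n6 = n4 XOR n5 must be 1, so n4 and n5 differ.
Check with p=0 q=0 r=0 s=0 t=1:
n1 = s OR q = 0 OR 0 = 0
n2 = p XOR n1 = 0 XOR 0 = 0
n3 = n2 OR n1 = 0 OR 0 = 0
n4 = n3 OR r = 0 OR 0 = 0
n5 = t OR n4 = 1 OR 0 = 1
n6 = n4 XOR n5 = 0 XOR 1 = 1
So n6 = 1 as required.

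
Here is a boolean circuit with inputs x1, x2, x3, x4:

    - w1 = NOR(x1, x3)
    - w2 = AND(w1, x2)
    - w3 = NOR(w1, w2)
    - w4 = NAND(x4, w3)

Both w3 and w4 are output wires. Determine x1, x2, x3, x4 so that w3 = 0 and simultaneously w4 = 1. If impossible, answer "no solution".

Check with x1=0, x2=1, x3=0, x4=0:
w1 = NOR(x1, x3) = NOR(0, 0) = 1
w2 = AND(w1, x2) = AND(1, 1) = 1
w3 = NOR(w1, w2) = NOR(1, 1) = 0
w4 = NAND(x4, w3) = NAND(0, 0) = 1
So w3 = 0 and w4 = 1.

x1=0, x2=1, x3=0, x4=0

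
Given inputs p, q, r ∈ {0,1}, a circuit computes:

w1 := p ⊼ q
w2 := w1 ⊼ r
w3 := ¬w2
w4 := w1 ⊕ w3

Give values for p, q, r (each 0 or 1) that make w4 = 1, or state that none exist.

p=1, q=0, r=0

Check with p=1, q=0, r=0:
w1 = p ⊼ q = 1 ⊼ 0 = 1
w2 = w1 ⊼ r = 1 ⊼ 0 = 1
w3 = ¬w2 = ¬1 = 0
w4 = w1 ⊕ w3 = 1 ⊕ 0 = 1
So w4 = 1 as required.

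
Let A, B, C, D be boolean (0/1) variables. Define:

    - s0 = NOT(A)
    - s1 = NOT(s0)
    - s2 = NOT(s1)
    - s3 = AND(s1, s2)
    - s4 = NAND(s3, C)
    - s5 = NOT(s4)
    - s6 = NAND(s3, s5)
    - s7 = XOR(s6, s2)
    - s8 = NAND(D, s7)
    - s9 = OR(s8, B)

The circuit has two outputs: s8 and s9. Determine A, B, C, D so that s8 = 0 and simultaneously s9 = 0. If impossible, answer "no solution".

A=1, B=0, C=1, D=1

Check with A=1, B=0, C=1, D=1:
s0 = NOT(A) = NOT 1 = 0
s1 = NOT(s0) = NOT 0 = 1
s2 = NOT(s1) = NOT 1 = 0
s3 = AND(s1, s2) = AND(1, 0) = 0
s4 = NAND(s3, C) = NAND(0, 1) = 1
s5 = NOT(s4) = NOT 1 = 0
s6 = NAND(s3, s5) = NAND(0, 0) = 1
s7 = XOR(s6, s2) = XOR(1, 0) = 1
s8 = NAND(D, s7) = NAND(1, 1) = 0
s9 = OR(s8, B) = OR(0, 0) = 0
So s8 = 0 and s9 = 0.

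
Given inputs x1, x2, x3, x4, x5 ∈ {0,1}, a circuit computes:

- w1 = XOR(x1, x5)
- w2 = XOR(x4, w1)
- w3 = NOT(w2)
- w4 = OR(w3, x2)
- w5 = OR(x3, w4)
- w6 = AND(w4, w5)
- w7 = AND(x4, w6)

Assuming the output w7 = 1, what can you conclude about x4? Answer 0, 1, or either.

1

w7 = AND(x4, w6) must be 1, so both x4 = 1 and w6 = 1.
w6 = AND(w4, w5) must be 1, so both w4 = 1 and w5 = 1.
w4 = OR(w3, x2) must be 1, so at least one of w3, x2 is 1.
Every assignment with w7 = 1 has x4 = 1; there are 12 such assignment(s).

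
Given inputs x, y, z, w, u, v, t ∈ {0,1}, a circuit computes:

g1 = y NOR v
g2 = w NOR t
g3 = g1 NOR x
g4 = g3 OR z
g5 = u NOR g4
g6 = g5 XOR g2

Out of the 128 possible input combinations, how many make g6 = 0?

g6 = g5 XOR g2 must be 0, so g5 and g2 are equal.
Enumerating the 128 input combinations, 86 give g6 = 0 and 42 give g6 = 1.

86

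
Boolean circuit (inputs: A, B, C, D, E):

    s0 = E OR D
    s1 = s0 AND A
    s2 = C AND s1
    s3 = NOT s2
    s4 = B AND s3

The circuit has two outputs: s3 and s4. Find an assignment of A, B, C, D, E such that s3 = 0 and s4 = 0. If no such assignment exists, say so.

A=1 B=1 C=1 D=1 E=0

Check with A=1 B=1 C=1 D=1 E=0:
s0 = E OR D = 0 OR 1 = 1
s1 = s0 AND A = 1 AND 1 = 1
s2 = C AND s1 = 1 AND 1 = 1
s3 = NOT s2 = NOT 1 = 0
s4 = B AND s3 = 1 AND 0 = 0
So s3 = 0 and s4 = 0.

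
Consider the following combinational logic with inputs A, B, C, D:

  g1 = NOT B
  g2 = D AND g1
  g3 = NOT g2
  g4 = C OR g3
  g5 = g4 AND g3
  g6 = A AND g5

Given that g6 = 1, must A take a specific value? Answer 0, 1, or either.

g6 = A AND g5 must be 1, so both A = 1 and g5 = 1.
g5 = g4 AND g3 must be 1, so both g4 = 1 and g3 = 1.
g4 = C OR g3 must be 1, so at least one of C, g3 is 1.
Every assignment with g6 = 1 has A = 1; there are 6 such assignment(s).

1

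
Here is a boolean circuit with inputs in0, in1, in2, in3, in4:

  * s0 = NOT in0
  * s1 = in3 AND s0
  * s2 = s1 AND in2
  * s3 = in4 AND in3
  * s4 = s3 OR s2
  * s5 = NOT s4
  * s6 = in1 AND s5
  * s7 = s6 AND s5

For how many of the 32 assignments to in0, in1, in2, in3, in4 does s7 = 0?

s7 = s6 AND s5 must be 0, so at least one of s6, s5 is 0.
Enumerating the 32 input combinations, 21 give s7 = 0 and 11 give s7 = 1.

21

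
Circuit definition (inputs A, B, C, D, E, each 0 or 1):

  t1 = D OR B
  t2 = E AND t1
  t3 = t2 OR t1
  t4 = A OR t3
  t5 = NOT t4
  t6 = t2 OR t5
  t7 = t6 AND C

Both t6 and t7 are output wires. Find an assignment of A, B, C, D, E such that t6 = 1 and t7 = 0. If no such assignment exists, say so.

A=0, B=0, C=0, D=0, E=0

Check with A=0, B=0, C=0, D=0, E=0:
t1 = D OR B = 0 OR 0 = 0
t2 = E AND t1 = 0 AND 0 = 0
t3 = t2 OR t1 = 0 OR 0 = 0
t4 = A OR t3 = 0 OR 0 = 0
t5 = NOT t4 = NOT 0 = 1
t6 = t2 OR t5 = 0 OR 1 = 1
t7 = t6 AND C = 1 AND 0 = 0
So t6 = 1 and t7 = 0.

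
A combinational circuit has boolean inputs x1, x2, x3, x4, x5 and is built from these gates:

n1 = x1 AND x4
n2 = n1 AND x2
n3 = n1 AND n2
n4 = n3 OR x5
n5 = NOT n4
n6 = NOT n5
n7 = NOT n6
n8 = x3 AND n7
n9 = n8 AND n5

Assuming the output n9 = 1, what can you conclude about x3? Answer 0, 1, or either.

1

n9 = n8 AND n5 must be 1, so both n8 = 1 and n5 = 1.
n8 = x3 AND n7 must be 1, so both x3 = 1 and n7 = 1.
n5 = NOT n4 must be 1, so n4 = 0.
Every assignment with n9 = 1 has x3 = 1; there are 7 such assignment(s).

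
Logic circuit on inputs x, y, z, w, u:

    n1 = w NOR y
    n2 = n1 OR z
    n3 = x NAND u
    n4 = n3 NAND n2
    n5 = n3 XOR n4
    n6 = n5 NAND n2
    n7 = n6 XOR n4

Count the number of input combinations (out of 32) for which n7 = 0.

n7 = n6 XOR n4 must be 0, so n6 and n4 are equal.
Enumerating the 32 input combinations, 27 give n7 = 0 and 5 give n7 = 1.

27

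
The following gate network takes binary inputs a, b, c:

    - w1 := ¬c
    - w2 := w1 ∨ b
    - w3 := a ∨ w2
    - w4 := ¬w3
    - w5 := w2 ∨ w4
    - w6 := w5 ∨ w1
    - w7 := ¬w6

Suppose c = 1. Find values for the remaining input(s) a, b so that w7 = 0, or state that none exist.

a=0, b=1

w7 = ¬w6 must be 0, so w6 = 1.
w6 = w5 ∨ w1 must be 1, so at least one of w5, w1 is 1.
Check with c = 1 and a=0, b=1:
w1 = ¬c = ¬1 = 0
w2 = w1 ∨ b = 0 ∨ 1 = 1
w3 = a ∨ w2 = 0 ∨ 1 = 1
w4 = ¬w3 = ¬1 = 0
w5 = w2 ∨ w4 = 1 ∨ 0 = 1
w6 = w5 ∨ w1 = 1 ∨ 0 = 1
w7 = ¬w6 = ¬1 = 0
So w7 = 0.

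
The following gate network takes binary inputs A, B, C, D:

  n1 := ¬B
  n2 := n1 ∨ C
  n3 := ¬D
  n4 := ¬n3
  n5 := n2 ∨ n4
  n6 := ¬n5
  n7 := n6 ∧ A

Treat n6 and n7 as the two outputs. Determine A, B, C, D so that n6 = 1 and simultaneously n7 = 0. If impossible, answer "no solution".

A=0, B=1, C=0, D=0

Check with A=0, B=1, C=0, D=0:
n1 = ¬B = ¬1 = 0
n2 = n1 ∨ C = 0 ∨ 0 = 0
n3 = ¬D = ¬0 = 1
n4 = ¬n3 = ¬1 = 0
n5 = n2 ∨ n4 = 0 ∨ 0 = 0
n6 = ¬n5 = ¬0 = 1
n7 = n6 ∧ A = 1 ∧ 0 = 0
So n6 = 1 and n7 = 0.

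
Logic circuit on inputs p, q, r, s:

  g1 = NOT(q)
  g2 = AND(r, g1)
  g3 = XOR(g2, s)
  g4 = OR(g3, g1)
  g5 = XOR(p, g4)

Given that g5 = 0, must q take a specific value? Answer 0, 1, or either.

either

Both values of q occur among assignments with g5 = 0:
  q=0: p=1, q=0, r=0, s=0
  q=1: p=0, q=1, r=0, s=0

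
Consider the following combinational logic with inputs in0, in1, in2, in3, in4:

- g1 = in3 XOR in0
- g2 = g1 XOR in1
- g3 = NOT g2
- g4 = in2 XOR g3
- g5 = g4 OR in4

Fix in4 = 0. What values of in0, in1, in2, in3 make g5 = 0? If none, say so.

in0=1, in1=0, in2=1, in3=1

Check with in4 = 0 and in0=1, in1=0, in2=1, in3=1:
g1 = in3 XOR in0 = 1 XOR 1 = 0
g2 = g1 XOR in1 = 0 XOR 0 = 0
g3 = NOT g2 = NOT 0 = 1
g4 = in2 XOR g3 = 1 XOR 1 = 0
g5 = g4 OR in4 = 0 OR 0 = 0
So g5 = 0.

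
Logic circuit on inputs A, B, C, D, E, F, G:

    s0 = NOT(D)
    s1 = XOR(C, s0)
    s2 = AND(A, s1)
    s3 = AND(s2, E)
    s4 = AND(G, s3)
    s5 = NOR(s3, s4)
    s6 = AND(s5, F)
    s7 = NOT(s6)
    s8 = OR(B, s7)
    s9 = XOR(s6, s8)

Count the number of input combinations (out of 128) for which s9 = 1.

s9 = XOR(s6, s8) must be 1, so s6 and s8 differ.
Enumerating the 128 input combinations, 100 give s9 = 1 and 28 give s9 = 0.

100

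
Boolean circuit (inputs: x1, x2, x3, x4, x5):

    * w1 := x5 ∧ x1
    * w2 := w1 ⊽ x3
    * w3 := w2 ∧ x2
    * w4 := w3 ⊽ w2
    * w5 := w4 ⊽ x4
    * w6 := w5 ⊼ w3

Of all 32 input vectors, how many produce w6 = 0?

w6 = w5 ⊼ w3 must be 0, so both w5 = 1 and w3 = 1.
w5 = w4 ⊽ x4 must be 1, so both w4 = 0 and x4 = 0.
w3 = w2 ∧ x2 must be 1, so both w2 = 1 and x2 = 1.
Satisfying assignments:
  x1=0, x2=1, x3=0, x4=0, x5=0
  x1=0, x2=1, x3=0, x4=0, x5=1
  x1=1, x2=1, x3=0, x4=0, x5=0

3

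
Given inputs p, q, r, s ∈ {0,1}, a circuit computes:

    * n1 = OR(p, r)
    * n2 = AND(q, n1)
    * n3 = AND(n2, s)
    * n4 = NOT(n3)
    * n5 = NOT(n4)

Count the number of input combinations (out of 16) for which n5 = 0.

13

n5 = NOT(n4) must be 0, so n4 = 1.
n4 = NOT(n3) must be 1, so n3 = 0.
Enumerating the 16 input combinations, 13 give n5 = 0 and 3 give n5 = 1.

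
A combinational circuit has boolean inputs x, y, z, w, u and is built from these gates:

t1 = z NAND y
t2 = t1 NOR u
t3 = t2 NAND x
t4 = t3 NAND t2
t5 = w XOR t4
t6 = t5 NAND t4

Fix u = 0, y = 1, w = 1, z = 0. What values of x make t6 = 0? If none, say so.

no solution exists

With u = 0, y = 1, w = 1, z = 0 fixed, none of the 2 settings of x give t6 = 0.
For example, with x=1:
t1 = z NAND y = 0 NAND 1 = 1
t2 = t1 NOR u = 1 NOR 0 = 0
t3 = t2 NAND x = 0 NAND 1 = 1
t4 = t3 NAND t2 = 1 NAND 0 = 1
t5 = w XOR t4 = 1 XOR 1 = 0
t6 = t5 NAND t4 = 0 NAND 1 = 1
giving t6 = 1 ≠ 0.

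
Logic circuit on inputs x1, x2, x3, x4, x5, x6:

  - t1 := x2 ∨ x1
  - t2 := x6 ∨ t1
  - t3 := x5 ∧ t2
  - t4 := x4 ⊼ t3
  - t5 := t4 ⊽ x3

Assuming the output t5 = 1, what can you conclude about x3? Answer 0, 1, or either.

0

t5 = t4 ⊽ x3 must be 1, so both t4 = 0 and x3 = 0.
t4 = x4 ⊼ t3 must be 0, so both x4 = 1 and t3 = 1.
t3 = x5 ∧ t2 must be 1, so both x5 = 1 and t2 = 1.
Every assignment with t5 = 1 has x3 = 0; there are 7 such assignment(s).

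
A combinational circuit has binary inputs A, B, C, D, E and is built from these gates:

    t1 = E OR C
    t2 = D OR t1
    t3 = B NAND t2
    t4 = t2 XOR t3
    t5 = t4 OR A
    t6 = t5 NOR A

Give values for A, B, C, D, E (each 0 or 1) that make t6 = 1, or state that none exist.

A=0, B=0, C=0, D=1, E=0

Check with A=0, B=0, C=0, D=1, E=0:
t1 = E OR C = 0 OR 0 = 0
t2 = D OR t1 = 1 OR 0 = 1
t3 = B NAND t2 = 0 NAND 1 = 1
t4 = t2 XOR t3 = 1 XOR 1 = 0
t5 = t4 OR A = 0 OR 0 = 0
t6 = t5 NOR A = 0 NOR 0 = 1
So t6 = 1 as required.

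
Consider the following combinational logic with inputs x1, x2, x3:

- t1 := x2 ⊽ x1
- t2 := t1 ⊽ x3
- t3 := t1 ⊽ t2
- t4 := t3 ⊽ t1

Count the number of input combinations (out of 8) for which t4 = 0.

t4 = t3 ⊽ t1 must be 0, so at least one of t3, t1 is 1.
Satisfying assignments:
  x1=0, x2=0, x3=0
  x1=0, x2=0, x3=1
  x1=0, x2=1, x3=1
  x1=1, x2=0, x3=1
  x1=1, x2=1, x3=1

5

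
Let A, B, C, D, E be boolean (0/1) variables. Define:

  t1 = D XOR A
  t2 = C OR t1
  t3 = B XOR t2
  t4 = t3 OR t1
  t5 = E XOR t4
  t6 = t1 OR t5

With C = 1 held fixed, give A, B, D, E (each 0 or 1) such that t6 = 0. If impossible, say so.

A=1, B=1, D=1, E=0

t6 = t1 OR t5 must be 0, so both t1 = 0 and t5 = 0.
t1 = D XOR A must be 0, so D and A are equal.
Check with C = 1 and A=1, B=1, D=1, E=0:
t1 = D XOR A = 1 XOR 1 = 0
t2 = C OR t1 = 1 OR 0 = 1
t3 = B XOR t2 = 1 XOR 1 = 0
t4 = t3 OR t1 = 0 OR 0 = 0
t5 = E XOR t4 = 0 XOR 0 = 0
t6 = t1 OR t5 = 0 OR 0 = 0
So t6 = 0.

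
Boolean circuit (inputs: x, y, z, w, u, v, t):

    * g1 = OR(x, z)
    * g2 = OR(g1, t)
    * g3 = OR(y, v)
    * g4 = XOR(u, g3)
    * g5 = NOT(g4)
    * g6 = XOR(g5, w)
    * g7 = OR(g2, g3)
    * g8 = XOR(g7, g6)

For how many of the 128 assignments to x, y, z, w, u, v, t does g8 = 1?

64

g8 = XOR(g7, g6) must be 1, so g7 and g6 differ.
Enumerating the 128 input combinations, 64 give g8 = 1 and 64 give g8 = 0.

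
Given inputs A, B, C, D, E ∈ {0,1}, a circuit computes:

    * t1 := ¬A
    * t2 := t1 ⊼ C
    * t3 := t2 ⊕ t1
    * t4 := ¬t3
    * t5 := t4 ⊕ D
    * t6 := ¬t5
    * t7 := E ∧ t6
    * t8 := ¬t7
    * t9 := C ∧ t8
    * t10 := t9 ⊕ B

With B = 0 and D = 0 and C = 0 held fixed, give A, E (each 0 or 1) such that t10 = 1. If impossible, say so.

no solution exists

With B = 0 and D = 0 and C = 0 fixed, none of the 4 settings of A, E give t10 = 1.
For example, with A=0, E=0:
t1 = ¬A = ¬0 = 1
t2 = t1 ⊼ C = 1 ⊼ 0 = 1
t3 = t2 ⊕ t1 = 1 ⊕ 1 = 0
t4 = ¬t3 = ¬0 = 1
t5 = t4 ⊕ D = 1 ⊕ 0 = 1
t6 = ¬t5 = ¬1 = 0
t7 = E ∧ t6 = 0 ∧ 0 = 0
t8 = ¬t7 = ¬0 = 1
t9 = C ∧ t8 = 0 ∧ 1 = 0
t10 = t9 ⊕ B = 0 ⊕ 0 = 0
giving t10 = 0 ≠ 1.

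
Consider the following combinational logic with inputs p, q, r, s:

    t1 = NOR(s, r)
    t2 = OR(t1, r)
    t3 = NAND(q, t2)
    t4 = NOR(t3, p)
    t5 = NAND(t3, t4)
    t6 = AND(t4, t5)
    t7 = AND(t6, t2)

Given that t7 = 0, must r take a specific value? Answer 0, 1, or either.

either

Both values of r occur among assignments with t7 = 0:
  r=0: p=0, q=0, r=0, s=0
  r=1: p=0, q=0, r=1, s=0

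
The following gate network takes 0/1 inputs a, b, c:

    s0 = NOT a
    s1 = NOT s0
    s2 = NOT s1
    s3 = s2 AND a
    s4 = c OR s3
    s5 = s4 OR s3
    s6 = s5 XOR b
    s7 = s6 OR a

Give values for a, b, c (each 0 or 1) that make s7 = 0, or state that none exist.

s7 = s6 OR a must be 0, so both s6 = 0 and a = 0.
s6 = s5 XOR b must be 0, so s5 and b are equal.
Check with a=0 b=1 c=1:
s0 = NOT a = NOT 0 = 1
s1 = NOT s0 = NOT 1 = 0
s2 = NOT s1 = NOT 0 = 1
s3 = s2 AND a = 1 AND 0 = 0
s4 = c OR s3 = 1 OR 0 = 1
s5 = s4 OR s3 = 1 OR 0 = 1
s6 = s5 XOR b = 1 XOR 1 = 0
s7 = s6 OR a = 0 OR 0 = 0
So s7 = 0 as required.

a=0 b=1 c=1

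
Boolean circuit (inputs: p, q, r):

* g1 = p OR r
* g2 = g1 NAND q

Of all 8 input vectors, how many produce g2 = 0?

g2 = g1 NAND q must be 0, so both g1 = 1 and q = 1.
Enumerating the 8 input combinations, 3 give g2 = 0 and 5 give g2 = 1.

3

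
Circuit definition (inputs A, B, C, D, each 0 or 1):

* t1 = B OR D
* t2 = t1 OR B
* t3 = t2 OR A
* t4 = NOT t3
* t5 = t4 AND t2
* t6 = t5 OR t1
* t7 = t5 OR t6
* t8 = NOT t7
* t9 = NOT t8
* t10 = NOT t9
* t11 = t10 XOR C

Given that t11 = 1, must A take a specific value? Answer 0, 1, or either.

either

Both values of A occur among assignments with t11 = 1:
  A=0: A=0, B=0, C=0, D=0
  A=1: A=1, B=0, C=0, D=0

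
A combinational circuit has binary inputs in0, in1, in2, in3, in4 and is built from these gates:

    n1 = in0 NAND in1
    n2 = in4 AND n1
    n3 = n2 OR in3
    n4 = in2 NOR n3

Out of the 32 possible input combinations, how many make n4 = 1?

n4 = in2 NOR n3 must be 1, so both in2 = 0 and n3 = 0.
n3 = n2 OR in3 must be 0, so both n2 = 0 and in3 = 0.
Enumerating the 32 input combinations, 5 give n4 = 1 and 27 give n4 = 0.

5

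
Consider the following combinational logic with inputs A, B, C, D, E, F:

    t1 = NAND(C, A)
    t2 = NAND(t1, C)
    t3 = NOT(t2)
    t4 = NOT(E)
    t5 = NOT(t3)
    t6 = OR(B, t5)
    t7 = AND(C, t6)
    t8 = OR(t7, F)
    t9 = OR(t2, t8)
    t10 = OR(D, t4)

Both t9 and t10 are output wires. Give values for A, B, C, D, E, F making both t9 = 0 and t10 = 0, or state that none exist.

A=0, B=0, C=1, D=0, E=1, F=0

Check with A=0, B=0, C=1, D=0, E=1, F=0:
t1 = NAND(C, A) = NAND(1, 0) = 1
t2 = NAND(t1, C) = NAND(1, 1) = 0
t3 = NOT(t2) = NOT 0 = 1
t4 = NOT(E) = NOT 1 = 0
t5 = NOT(t3) = NOT 1 = 0
t6 = OR(B, t5) = OR(0, 0) = 0
t7 = AND(C, t6) = AND(1, 0) = 0
t8 = OR(t7, F) = OR(0, 0) = 0
t9 = OR(t2, t8) = OR(0, 0) = 0
t10 = OR(D, t4) = OR(0, 0) = 0
So t9 = 0 and t10 = 0.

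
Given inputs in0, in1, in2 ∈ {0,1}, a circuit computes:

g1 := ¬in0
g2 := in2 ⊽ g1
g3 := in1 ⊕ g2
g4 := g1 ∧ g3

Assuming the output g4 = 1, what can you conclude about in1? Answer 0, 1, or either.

1

g4 = g1 ∧ g3 must be 1, so both g1 = 1 and g3 = 1.
Every assignment with g4 = 1 has in1 = 1; there are 2 such assignment(s).
  in0=0, in1=1, in2=0
  in0=0, in1=1, in2=1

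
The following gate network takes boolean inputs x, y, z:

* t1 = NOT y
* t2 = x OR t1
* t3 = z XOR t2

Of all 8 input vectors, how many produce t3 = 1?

4

t3 = z XOR t2 must be 1, so z and t2 differ.
Enumerating the 8 input combinations, 4 give t3 = 1 and 4 give t3 = 0.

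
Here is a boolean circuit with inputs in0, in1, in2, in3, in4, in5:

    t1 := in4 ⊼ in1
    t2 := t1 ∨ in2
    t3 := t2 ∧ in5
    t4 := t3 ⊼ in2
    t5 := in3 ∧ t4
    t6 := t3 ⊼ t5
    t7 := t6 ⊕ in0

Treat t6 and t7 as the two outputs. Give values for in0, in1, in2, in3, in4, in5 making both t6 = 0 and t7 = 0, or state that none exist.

Check with in0=0, in1=0, in2=0, in3=1, in4=1, in5=1:
t1 = in4 ⊼ in1 = 1 ⊼ 0 = 1
t2 = t1 ∨ in2 = 1 ∨ 0 = 1
t3 = t2 ∧ in5 = 1 ∧ 1 = 1
t4 = t3 ⊼ in2 = 1 ⊼ 0 = 1
t5 = in3 ∧ t4 = 1 ∧ 1 = 1
t6 = t3 ⊼ t5 = 1 ⊼ 1 = 0
t7 = t6 ⊕ in0 = 0 ⊕ 0 = 0
So t6 = 0 and t7 = 0.

in0=0, in1=0, in2=0, in3=1, in4=1, in5=1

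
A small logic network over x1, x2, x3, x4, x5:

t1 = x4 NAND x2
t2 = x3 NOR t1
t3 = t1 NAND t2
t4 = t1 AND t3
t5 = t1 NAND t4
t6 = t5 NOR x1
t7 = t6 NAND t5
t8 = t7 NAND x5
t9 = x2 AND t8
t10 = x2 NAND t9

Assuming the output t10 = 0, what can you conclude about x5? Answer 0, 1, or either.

0

t10 = x2 NAND t9 must be 0, so both x2 = 1 and t9 = 1.
t9 = x2 AND t8 must be 1, so both x2 = 1 and t8 = 1.
Every assignment with t10 = 0 has x5 = 0; there are 8 such assignment(s).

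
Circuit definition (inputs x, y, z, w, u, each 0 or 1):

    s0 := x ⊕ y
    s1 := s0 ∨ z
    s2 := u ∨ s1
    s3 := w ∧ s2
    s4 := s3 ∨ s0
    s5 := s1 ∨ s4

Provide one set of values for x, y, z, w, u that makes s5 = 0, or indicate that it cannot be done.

s5 = s1 ∨ s4 must be 0, so both s1 = 0 and s4 = 0.
s1 = s0 ∨ z must be 0, so both s0 = 0 and z = 0.
Check with x=0, y=0, z=0, w=1, u=0:
s0 = x ⊕ y = 0 ⊕ 0 = 0
s1 = s0 ∨ z = 0 ∨ 0 = 0
s2 = u ∨ s1 = 0 ∨ 0 = 0
s3 = w ∧ s2 = 1 ∧ 0 = 0
s4 = s3 ∨ s0 = 0 ∨ 0 = 0
s5 = s1 ∨ s4 = 0 ∨ 0 = 0
So s5 = 0 as required.

x=0, y=0, z=0, w=1, u=0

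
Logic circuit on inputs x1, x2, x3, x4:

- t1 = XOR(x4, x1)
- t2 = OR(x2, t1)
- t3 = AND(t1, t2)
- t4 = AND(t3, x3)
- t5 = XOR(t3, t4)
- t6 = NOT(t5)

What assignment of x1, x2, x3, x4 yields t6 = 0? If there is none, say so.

x1=0 x2=0 x3=0 x4=1

Check with x1=0 x2=0 x3=0 x4=1:
t1 = XOR(x4, x1) = XOR(1, 0) = 1
t2 = OR(x2, t1) = OR(0, 1) = 1
t3 = AND(t1, t2) = AND(1, 1) = 1
t4 = AND(t3, x3) = AND(1, 0) = 0
t5 = XOR(t3, t4) = XOR(1, 0) = 1
t6 = NOT(t5) = NOT 1 = 0
So t6 = 0 as required.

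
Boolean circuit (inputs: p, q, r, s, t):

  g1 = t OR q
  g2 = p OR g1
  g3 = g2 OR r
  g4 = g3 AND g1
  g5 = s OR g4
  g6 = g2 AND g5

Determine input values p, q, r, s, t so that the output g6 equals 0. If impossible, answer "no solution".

g6 = g2 AND g5 must be 0, so at least one of g2, g5 is 0.
Check with p=0, q=0, r=1, s=0, t=0:
g1 = t OR q = 0 OR 0 = 0
g2 = p OR g1 = 0 OR 0 = 0
g3 = g2 OR r = 0 OR 1 = 1
g4 = g3 AND g1 = 1 AND 0 = 0
g5 = s OR g4 = 0 OR 0 = 0
g6 = g2 AND g5 = 0 AND 0 = 0
So g6 = 0 as required.

p=0, q=0, r=1, s=0, t=0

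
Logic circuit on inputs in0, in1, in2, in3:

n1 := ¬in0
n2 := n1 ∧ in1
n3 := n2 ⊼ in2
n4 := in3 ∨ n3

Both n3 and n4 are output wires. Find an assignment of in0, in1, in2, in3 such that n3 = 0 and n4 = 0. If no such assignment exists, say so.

in0=0, in1=1, in2=1, in3=0

Check with in0=0, in1=1, in2=1, in3=0:
n1 = ¬in0 = ¬0 = 1
n2 = n1 ∧ in1 = 1 ∧ 1 = 1
n3 = n2 ⊼ in2 = 1 ⊼ 1 = 0
n4 = in3 ∨ n3 = 0 ∨ 0 = 0
So n3 = 0 and n4 = 0.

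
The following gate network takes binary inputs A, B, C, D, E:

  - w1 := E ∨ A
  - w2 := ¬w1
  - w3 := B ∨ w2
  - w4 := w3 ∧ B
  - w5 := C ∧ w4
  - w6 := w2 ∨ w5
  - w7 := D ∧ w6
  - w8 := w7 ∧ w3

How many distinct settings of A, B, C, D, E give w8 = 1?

7

w8 = w7 ∧ w3 must be 1, so both w7 = 1 and w3 = 1.
Enumerating the 32 input combinations, 7 give w8 = 1 and 25 give w8 = 0.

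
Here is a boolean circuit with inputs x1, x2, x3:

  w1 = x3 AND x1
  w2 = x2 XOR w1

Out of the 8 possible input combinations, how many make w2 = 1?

4

w2 = x2 XOR w1 must be 1, so x2 and w1 differ.
Enumerating the 8 input combinations, 4 give w2 = 1 and 4 give w2 = 0.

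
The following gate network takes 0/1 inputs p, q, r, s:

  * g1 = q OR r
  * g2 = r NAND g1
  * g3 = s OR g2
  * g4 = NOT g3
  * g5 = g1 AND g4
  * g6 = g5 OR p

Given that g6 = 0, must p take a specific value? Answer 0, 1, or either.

g6 = g5 OR p must be 0, so both g5 = 0 and p = 0.
g5 = g1 AND g4 must be 0, so at least one of g1, g4 is 0.
Every assignment with g6 = 0 has p = 0; there are 6 such assignment(s).

0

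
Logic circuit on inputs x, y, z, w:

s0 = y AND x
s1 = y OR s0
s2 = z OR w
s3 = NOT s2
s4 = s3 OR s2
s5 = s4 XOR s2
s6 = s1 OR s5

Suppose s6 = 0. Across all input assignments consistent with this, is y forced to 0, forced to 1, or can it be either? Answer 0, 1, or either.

s6 = s1 OR s5 must be 0, so both s1 = 0 and s5 = 0.
Every assignment with s6 = 0 has y = 0; there are 6 such assignment(s).

0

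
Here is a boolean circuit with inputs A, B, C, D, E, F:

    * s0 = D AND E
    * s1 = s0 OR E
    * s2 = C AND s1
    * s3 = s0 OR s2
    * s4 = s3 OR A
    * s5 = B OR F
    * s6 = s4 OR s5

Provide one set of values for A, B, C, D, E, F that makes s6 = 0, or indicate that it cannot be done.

Check with A=0 B=0 C=0 D=0 E=1 F=0:
s0 = D AND E = 0 AND 1 = 0
s1 = s0 OR E = 0 OR 1 = 1
s2 = C AND s1 = 0 AND 1 = 0
s3 = s0 OR s2 = 0 OR 0 = 0
s4 = s3 OR A = 0 OR 0 = 0
s5 = B OR F = 0 OR 0 = 0
s6 = s4 OR s5 = 0 OR 0 = 0
So s6 = 0 as required.

A=0 B=0 C=0 D=0 E=1 F=0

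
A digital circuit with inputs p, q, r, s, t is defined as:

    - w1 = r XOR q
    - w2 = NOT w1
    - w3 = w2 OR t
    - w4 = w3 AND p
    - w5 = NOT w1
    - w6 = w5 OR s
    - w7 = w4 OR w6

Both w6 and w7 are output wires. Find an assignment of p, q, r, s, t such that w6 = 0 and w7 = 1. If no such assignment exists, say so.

Check with p=1 q=0 r=1 s=0 t=1:
w1 = r XOR q = 1 XOR 0 = 1
w2 = NOT w1 = NOT 1 = 0
w3 = w2 OR t = 0 OR 1 = 1
w4 = w3 AND p = 1 AND 1 = 1
w5 = NOT w1 = NOT 1 = 0
w6 = w5 OR s = 0 OR 0 = 0
w7 = w4 OR w6 = 1 OR 0 = 1
So w6 = 0 and w7 = 1.

p=1 q=0 r=1 s=0 t=1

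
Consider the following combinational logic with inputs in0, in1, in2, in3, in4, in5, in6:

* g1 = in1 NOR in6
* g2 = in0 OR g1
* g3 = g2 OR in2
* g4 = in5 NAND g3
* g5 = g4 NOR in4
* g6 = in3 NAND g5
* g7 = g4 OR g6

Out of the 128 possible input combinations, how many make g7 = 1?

115

g7 = g4 OR g6 must be 1, so at least one of g4, g6 is 1.
Enumerating the 128 input combinations, 115 give g7 = 1 and 13 give g7 = 0.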